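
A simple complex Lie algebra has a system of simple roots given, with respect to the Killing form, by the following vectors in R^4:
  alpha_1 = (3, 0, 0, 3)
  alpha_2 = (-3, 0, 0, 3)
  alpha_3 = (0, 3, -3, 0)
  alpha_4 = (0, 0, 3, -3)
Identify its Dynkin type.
D4

Compute the Cartan integers a_ij = 2(alpha_i, alpha_j)/(alpha_j, alpha_j); the resulting 4x4 Cartan matrix is
[[2, 0, 0, -1], [0, 2, 0, -1], [0, 0, 2, -1], [-1, -1, -1, 2]].
All simple roots have the same length, so the diagram is simply laced. The associated Dynkin diagram is a chain of 2 nodes with a fork of two nodes at one end (D_4), so the type is D_4 (the algebra so(8)).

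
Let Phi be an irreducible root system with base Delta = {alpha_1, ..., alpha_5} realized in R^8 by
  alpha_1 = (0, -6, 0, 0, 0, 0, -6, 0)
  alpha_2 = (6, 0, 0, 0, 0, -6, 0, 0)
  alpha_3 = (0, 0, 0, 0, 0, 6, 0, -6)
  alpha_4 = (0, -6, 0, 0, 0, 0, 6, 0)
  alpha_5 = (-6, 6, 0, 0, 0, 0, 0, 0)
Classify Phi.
Compute the Cartan integers a_ij = 2(alpha_i, alpha_j)/(alpha_j, alpha_j); the resulting 5x5 Cartan matrix is
[[2, 0, 0, 0, -1], [0, 2, -1, 0, -1], [0, -1, 2, 0, 0], [0, 0, 0, 2, -1], [-1, -1, 0, -1, 2]].
All simple roots have the same length, so the diagram is simply laced. The associated Dynkin diagram is a chain of 3 nodes with a fork of two nodes at one end (D_5), so the type is D_5 (the algebra so(10)).

D5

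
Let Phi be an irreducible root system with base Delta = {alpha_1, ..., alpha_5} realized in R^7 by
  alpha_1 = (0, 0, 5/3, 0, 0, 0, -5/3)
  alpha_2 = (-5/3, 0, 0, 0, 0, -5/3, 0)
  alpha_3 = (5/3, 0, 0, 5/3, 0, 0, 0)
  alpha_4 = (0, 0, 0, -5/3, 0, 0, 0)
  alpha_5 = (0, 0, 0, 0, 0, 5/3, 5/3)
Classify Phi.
type B_5

Compute the Cartan integers a_ij = 2(alpha_i, alpha_j)/(alpha_j, alpha_j); the resulting 5x5 Cartan matrix is
[[2, 0, 0, 0, -1], [0, 2, -1, 0, -1], [0, -1, 2, -2, 0], [0, 0, -1, 2, 0], [-1, -1, 0, 0, 2]].
The roots have two lengths (squared-length ratio 2:1); the short ones are alpha_{4}. The associated Dynkin diagram is a chain of 5 nodes with a double edge at one end; the terminal node there is the unique short simple root (B_5), so the type is B_5 (the algebra so(11)).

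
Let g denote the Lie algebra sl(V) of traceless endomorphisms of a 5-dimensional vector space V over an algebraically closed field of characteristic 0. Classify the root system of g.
A4

This is sl(5), which has dimension 5^2 - 1 = 24 and rank 5 - 1 = 4 (a Cartan subalgebra is the diagonal traceless matrices). In the classification of classical Lie algebras, the special linear algebra sl(n+1) has type A_n; here n = 4, so the Dynkin diagram is a chain of 4 nodes with single edges (A_4). Hence the type is A_4.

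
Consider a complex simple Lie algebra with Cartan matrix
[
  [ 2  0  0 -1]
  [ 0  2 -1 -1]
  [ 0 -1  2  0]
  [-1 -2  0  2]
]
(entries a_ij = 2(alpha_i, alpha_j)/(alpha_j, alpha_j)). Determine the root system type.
The matrix has rank 4 with 2's on the diagonal. Reading the off-diagonal entries as Dynkin edges (a single edge where a_ij = a_ji = -1; a double or triple edge where a_ij * a_ji = 2 or 3), the diagram is a chain of 4 nodes with a double edge between the middle two (F_4). One simple-root ordering that puts it in standard form is (alpha_1, alpha_4, alpha_2, alpha_3). So the algebra is type F_4.

F4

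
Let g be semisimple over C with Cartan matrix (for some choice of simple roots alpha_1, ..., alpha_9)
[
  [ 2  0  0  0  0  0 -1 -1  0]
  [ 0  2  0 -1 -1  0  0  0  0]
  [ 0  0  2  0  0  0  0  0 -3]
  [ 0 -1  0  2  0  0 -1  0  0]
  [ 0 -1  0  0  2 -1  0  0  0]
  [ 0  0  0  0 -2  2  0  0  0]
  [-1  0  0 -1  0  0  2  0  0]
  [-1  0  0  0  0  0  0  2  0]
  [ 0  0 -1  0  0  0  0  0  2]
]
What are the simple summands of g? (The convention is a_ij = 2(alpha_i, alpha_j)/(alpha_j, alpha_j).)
The diagram associated to this matrix has two connected components: the simple roots {alpha_1, alpha_2, alpha_4, alpha_5, alpha_6, alpha_7, alpha_8} form a chain of 7 nodes with a double edge at one end; the terminal node there is the unique long simple root (C_7), and {alpha_3, alpha_9} form two nodes joined by a triple edge (G_2). A semisimple Lie algebra decomposes uniquely as the direct sum of simple ideals, one per connected component of its Dynkin diagram, so g ≅ C_7 ⊕ G_2 (dimension 105 + 14 = 119).

C7 + G2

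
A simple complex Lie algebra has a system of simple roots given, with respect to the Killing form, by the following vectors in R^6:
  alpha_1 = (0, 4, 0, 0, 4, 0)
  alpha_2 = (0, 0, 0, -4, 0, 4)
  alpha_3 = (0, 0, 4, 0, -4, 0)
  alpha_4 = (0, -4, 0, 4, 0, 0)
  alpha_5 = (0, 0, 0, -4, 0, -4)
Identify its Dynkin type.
Compute the Cartan integers a_ij = 2(alpha_i, alpha_j)/(alpha_j, alpha_j); the resulting 5x5 Cartan matrix is
[[2, 0, -1, -1, 0], [0, 2, 0, -1, 0], [-1, 0, 2, 0, 0], [-1, -1, 0, 2, -1], [0, 0, 0, -1, 2]].
All simple roots have the same length, so the diagram is simply laced. The associated Dynkin diagram is a chain of 3 nodes with a fork of two nodes at one end (D_5), so the type is D_5 (the algebra so(10)).

D5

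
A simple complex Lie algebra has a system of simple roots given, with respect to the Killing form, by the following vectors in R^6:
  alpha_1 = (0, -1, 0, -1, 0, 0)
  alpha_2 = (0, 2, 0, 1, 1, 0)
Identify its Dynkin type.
G2

Compute the Cartan integers a_ij = 2(alpha_i, alpha_j)/(alpha_j, alpha_j); the resulting 2x2 Cartan matrix is
[[2, -1], [-3, 2]].
The roots have two lengths (squared-length ratio 3:1); the short ones are alpha_{1}. The associated Dynkin diagram is two nodes joined by a triple edge (G_2), so the type is G_2.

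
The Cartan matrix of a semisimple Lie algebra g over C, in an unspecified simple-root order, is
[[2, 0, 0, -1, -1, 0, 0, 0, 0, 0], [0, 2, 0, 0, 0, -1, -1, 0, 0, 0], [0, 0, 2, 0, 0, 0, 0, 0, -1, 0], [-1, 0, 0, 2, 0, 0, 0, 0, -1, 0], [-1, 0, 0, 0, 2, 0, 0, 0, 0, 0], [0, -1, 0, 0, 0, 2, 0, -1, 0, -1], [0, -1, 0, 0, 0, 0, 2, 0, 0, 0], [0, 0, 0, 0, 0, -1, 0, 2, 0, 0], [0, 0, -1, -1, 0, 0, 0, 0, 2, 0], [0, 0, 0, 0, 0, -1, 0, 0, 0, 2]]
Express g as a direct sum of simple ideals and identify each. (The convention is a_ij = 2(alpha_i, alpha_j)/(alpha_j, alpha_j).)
A_5 ⊕ D_5

The diagram associated to this matrix has two connected components: the simple roots {alpha_1, alpha_3, alpha_4, alpha_5, alpha_9} form a chain of 5 nodes with single edges (A_5), and {alpha_2, alpha_6, alpha_7, alpha_8, alpha_10} form a chain of 3 nodes with a fork of two nodes at one end (D_5). A semisimple Lie algebra decomposes uniquely as the direct sum of simple ideals, one per connected component of its Dynkin diagram, so g ≅ A_5 ⊕ D_5 (dimension 35 + 45 = 80).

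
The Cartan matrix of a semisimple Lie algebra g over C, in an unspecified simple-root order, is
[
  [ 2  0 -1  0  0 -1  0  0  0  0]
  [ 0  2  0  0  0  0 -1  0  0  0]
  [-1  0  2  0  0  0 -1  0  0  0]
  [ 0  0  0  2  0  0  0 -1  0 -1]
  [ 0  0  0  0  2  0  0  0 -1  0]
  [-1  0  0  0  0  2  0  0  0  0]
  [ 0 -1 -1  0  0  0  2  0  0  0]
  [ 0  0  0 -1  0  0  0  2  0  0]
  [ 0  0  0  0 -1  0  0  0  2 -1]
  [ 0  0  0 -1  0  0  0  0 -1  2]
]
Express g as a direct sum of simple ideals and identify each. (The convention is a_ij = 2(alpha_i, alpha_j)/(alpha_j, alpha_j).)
A_5 (sl(6)) ⊕ A_5 (sl(6))

The diagram associated to this matrix has two connected components: the simple roots {alpha_4, alpha_5, alpha_8, alpha_9, alpha_10} form a chain of 5 nodes with single edges (A_5), and {alpha_1, alpha_2, alpha_3, alpha_6, alpha_7} form a chain of 5 nodes with single edges (A_5). A semisimple Lie algebra decomposes uniquely as the direct sum of simple ideals, one per connected component of its Dynkin diagram, so g ≅ A_5 ⊕ A_5 (dimension 35 + 35 = 70).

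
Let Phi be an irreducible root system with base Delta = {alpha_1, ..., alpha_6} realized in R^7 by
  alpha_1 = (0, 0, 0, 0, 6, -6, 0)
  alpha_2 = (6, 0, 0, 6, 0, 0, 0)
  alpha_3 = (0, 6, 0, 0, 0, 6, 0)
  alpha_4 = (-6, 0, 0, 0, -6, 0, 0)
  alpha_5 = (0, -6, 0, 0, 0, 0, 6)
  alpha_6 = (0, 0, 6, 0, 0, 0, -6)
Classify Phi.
Compute the Cartan integers a_ij = 2(alpha_i, alpha_j)/(alpha_j, alpha_j); the resulting 6x6 Cartan matrix is
[[2, 0, -1, -1, 0, 0], [0, 2, 0, -1, 0, 0], [-1, 0, 2, 0, -1, 0], [-1, -1, 0, 2, 0, 0], [0, 0, -1, 0, 2, -1], [0, 0, 0, 0, -1, 2]].
All simple roots have the same length, so the diagram is simply laced. The associated Dynkin diagram is a chain of 6 nodes with single edges (A_6), so the type is A_6 (the algebra sl(7)).

A_6 (sl(7))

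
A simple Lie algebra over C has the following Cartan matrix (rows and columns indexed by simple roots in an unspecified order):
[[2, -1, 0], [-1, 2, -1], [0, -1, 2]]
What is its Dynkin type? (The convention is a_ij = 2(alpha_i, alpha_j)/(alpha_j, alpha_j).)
The matrix has rank 3 with 2's on the diagonal. Reading the off-diagonal entries as Dynkin edges (a single edge where a_ij = a_ji = -1; a double or triple edge where a_ij * a_ji = 2 or 3), the diagram is a chain of 3 nodes with single edges (A_3). One simple-root ordering that puts it in standard form is (alpha_1, alpha_2, alpha_3). So the algebra is type A_3, i.e. sl(4).

A_3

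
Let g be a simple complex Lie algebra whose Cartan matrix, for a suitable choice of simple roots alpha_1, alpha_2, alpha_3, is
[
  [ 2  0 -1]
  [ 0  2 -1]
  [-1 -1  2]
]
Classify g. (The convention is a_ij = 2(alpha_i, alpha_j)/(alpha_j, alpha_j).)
The matrix has rank 3 with 2's on the diagonal. Reading the off-diagonal entries as Dynkin edges (a single edge where a_ij = a_ji = -1; a double or triple edge where a_ij * a_ji = 2 or 3), the diagram is a chain of 3 nodes with single edges (A_3). One simple-root ordering that puts it in standard form is (alpha_1, alpha_3, alpha_2). So the algebra is type A_3, i.e. sl(4).

A3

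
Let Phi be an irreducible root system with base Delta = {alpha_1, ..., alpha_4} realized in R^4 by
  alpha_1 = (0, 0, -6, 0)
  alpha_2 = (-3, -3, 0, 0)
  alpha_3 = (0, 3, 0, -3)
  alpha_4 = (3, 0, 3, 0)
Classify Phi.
C_4 (sp(8))

Compute the Cartan integers a_ij = 2(alpha_i, alpha_j)/(alpha_j, alpha_j); the resulting 4x4 Cartan matrix is
[[2, 0, 0, -2], [0, 2, -1, -1], [0, -1, 2, 0], [-1, -1, 0, 2]].
The roots have two lengths (squared-length ratio 2:1); the short ones are alpha_{2,3,4}. The associated Dynkin diagram is a chain of 4 nodes with a double edge at one end; the terminal node there is the unique long simple root (C_4), so the type is C_4 (the algebra sp(8)).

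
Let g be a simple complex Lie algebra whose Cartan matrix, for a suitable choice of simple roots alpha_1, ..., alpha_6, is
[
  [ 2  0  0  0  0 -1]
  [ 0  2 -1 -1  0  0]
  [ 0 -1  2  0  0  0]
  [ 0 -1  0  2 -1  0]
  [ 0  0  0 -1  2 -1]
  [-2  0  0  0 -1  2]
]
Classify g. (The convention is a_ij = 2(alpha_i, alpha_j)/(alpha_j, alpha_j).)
type B_6

The matrix has rank 6 with 2's on the diagonal. Reading the off-diagonal entries as Dynkin edges (a single edge where a_ij = a_ji = -1; a double or triple edge where a_ij * a_ji = 2 or 3), the diagram is a chain of 6 nodes with a double edge at one end; the terminal node there is the unique short simple root (B_6). One simple-root ordering that puts it in standard form is (alpha_3, alpha_2, alpha_4, alpha_5, alpha_6, alpha_1). So the algebra is type B_6, i.e. so(13).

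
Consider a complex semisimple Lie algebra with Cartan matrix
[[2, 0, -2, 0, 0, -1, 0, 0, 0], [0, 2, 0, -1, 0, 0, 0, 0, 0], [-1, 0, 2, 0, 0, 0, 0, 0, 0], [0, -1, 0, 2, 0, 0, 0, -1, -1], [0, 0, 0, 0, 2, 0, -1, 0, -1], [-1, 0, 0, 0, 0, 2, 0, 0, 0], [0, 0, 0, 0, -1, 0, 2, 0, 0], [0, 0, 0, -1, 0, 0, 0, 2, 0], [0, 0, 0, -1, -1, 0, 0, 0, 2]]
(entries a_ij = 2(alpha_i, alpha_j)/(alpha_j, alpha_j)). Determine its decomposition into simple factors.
type B_3 + type D_6

The diagram associated to this matrix has two connected components: the simple roots {alpha_1, alpha_3, alpha_6} form a chain of 3 nodes with a double edge at one end; the terminal node there is the unique short simple root (B_3), and {alpha_2, alpha_4, alpha_5, alpha_7, alpha_8, alpha_9} form a chain of 4 nodes with a fork of two nodes at one end (D_6). A semisimple Lie algebra decomposes uniquely as the direct sum of simple ideals, one per connected component of its Dynkin diagram, so g ≅ B_3 ⊕ D_6 (dimension 21 + 66 = 87).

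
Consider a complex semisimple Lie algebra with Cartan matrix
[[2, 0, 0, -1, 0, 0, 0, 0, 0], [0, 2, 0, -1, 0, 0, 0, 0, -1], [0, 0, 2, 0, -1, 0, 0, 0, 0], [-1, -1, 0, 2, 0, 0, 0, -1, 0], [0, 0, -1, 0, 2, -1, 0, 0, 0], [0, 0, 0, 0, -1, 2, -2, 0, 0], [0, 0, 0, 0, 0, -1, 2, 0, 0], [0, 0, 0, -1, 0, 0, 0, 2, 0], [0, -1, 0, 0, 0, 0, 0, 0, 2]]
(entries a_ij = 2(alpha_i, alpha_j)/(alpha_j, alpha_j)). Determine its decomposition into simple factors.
B_4 (so(9)) + D_5 (so(10))

The diagram associated to this matrix has two connected components: the simple roots {alpha_3, alpha_5, alpha_6, alpha_7} form a chain of 4 nodes with a double edge at one end; the terminal node there is the unique short simple root (B_4), and {alpha_1, alpha_2, alpha_4, alpha_8, alpha_9} form a chain of 3 nodes with a fork of two nodes at one end (D_5). A semisimple Lie algebra decomposes uniquely as the direct sum of simple ideals, one per connected component of its Dynkin diagram, so g ≅ B_4 ⊕ D_5 (dimension 36 + 45 = 81).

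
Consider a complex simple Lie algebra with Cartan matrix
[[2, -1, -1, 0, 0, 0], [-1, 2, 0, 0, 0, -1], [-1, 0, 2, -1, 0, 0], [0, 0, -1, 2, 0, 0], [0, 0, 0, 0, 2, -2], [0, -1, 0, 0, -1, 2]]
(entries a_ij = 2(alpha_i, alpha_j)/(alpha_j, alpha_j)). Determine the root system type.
type C_6

The matrix has rank 6 with 2's on the diagonal. Reading the off-diagonal entries as Dynkin edges (a single edge where a_ij = a_ji = -1; a double or triple edge where a_ij * a_ji = 2 or 3), the diagram is a chain of 6 nodes with a double edge at one end; the terminal node there is the unique long simple root (C_6). One simple-root ordering that puts it in standard form is (alpha_4, alpha_3, alpha_1, alpha_2, alpha_6, alpha_5). So the algebra is type C_6, i.e. sp(12).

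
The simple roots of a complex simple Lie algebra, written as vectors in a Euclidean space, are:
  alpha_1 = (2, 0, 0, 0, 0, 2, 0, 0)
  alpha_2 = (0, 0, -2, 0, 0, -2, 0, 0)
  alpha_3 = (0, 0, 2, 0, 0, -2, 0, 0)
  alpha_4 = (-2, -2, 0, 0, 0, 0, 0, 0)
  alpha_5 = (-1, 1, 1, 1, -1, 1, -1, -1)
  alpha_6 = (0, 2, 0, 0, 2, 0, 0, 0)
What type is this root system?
Compute the Cartan integers a_ij = 2(alpha_i, alpha_j)/(alpha_j, alpha_j); the resulting 6x6 Cartan matrix is
[[2, -1, -1, -1, 0, 0], [-1, 2, 0, 0, -1, 0], [-1, 0, 2, 0, 0, 0], [-1, 0, 0, 2, 0, -1], [0, -1, 0, 0, 2, 0], [0, 0, 0, -1, 0, 2]].
All simple roots have the same length, so the diagram is simply laced. The associated Dynkin diagram is a chain of 5 nodes with one extra node attached to the third node from one end (E_6), so the type is E_6.

E_6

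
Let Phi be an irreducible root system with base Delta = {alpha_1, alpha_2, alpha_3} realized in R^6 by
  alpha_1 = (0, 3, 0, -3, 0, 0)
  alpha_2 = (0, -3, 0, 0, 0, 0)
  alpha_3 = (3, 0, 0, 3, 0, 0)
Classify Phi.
Compute the Cartan integers a_ij = 2(alpha_i, alpha_j)/(alpha_j, alpha_j); the resulting 3x3 Cartan matrix is
[[2, -2, -1], [-1, 2, 0], [-1, 0, 2]].
The roots have two lengths (squared-length ratio 2:1); the short ones are alpha_{2}. The associated Dynkin diagram is a chain of 3 nodes with a double edge at one end; the terminal node there is the unique short simple root (B_3), so the type is B_3 (the algebra so(7)).

B_3 (so(7))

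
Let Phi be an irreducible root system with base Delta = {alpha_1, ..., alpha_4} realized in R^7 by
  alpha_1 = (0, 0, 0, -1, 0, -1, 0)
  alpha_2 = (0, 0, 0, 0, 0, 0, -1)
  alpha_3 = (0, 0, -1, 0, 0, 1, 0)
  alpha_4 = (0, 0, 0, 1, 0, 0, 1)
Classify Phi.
Compute the Cartan integers a_ij = 2(alpha_i, alpha_j)/(alpha_j, alpha_j); the resulting 4x4 Cartan matrix is
[[2, 0, -1, -1], [0, 2, 0, -1], [-1, 0, 2, 0], [-1, -2, 0, 2]].
The roots have two lengths (squared-length ratio 2:1); the short ones are alpha_{2}. The associated Dynkin diagram is a chain of 4 nodes with a double edge at one end; the terminal node there is the unique short simple root (B_4), so the type is B_4 (the algebra so(9)).

B4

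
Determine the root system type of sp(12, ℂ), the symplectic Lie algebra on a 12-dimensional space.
This is sp(12), which has dimension 12(12+1)/2 = 78 and rank 12/2 = 6. In the classification of classical Lie algebras, the symplectic algebra sp(2n) has type C_n; here n = 6, so the Dynkin diagram is a chain of 6 nodes with a double edge at one end; the terminal node there is the unique long simple root (C_6). Hence the type is C_6.

C6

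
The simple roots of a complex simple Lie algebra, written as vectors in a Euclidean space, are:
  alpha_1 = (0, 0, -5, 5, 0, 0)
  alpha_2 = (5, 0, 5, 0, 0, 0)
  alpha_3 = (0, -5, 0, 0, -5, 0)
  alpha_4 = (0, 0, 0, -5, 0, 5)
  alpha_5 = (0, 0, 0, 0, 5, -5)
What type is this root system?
A5

Compute the Cartan integers a_ij = 2(alpha_i, alpha_j)/(alpha_j, alpha_j); the resulting 5x5 Cartan matrix is
[[2, -1, 0, -1, 0], [-1, 2, 0, 0, 0], [0, 0, 2, 0, -1], [-1, 0, 0, 2, -1], [0, 0, -1, -1, 2]].
All simple roots have the same length, so the diagram is simply laced. The associated Dynkin diagram is a chain of 5 nodes with single edges (A_5), so the type is A_5 (the algebra sl(6)).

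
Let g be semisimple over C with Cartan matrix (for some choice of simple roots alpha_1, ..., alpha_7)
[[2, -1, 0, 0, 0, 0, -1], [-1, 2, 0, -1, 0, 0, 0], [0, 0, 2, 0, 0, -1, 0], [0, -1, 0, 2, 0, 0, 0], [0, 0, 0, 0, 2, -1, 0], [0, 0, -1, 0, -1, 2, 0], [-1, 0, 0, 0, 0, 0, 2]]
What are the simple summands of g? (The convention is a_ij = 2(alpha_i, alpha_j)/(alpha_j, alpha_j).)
A_3 ⊕ A_4

The diagram associated to this matrix has two connected components: the simple roots {alpha_3, alpha_5, alpha_6} form a chain of 3 nodes with single edges (A_3), and {alpha_1, alpha_2, alpha_4, alpha_7} form a chain of 4 nodes with single edges (A_4). A semisimple Lie algebra decomposes uniquely as the direct sum of simple ideals, one per connected component of its Dynkin diagram, so g ≅ A_3 ⊕ A_4 (dimension 15 + 24 = 39).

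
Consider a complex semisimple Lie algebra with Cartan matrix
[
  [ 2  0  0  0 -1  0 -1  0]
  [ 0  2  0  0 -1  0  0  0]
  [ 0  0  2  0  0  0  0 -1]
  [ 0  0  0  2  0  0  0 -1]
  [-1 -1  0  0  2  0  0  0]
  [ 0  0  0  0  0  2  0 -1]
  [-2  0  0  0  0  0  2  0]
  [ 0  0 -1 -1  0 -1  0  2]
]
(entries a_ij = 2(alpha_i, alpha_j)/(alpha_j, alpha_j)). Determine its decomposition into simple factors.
C_4 + D_4

The diagram associated to this matrix has two connected components: the simple roots {alpha_1, alpha_2, alpha_5, alpha_7} form a chain of 4 nodes with a double edge at one end; the terminal node there is the unique long simple root (C_4), and {alpha_3, alpha_4, alpha_6, alpha_8} form a chain of 2 nodes with a fork of two nodes at one end (D_4). A semisimple Lie algebra decomposes uniquely as the direct sum of simple ideals, one per connected component of its Dynkin diagram, so g ≅ C_4 ⊕ D_4 (dimension 36 + 28 = 64).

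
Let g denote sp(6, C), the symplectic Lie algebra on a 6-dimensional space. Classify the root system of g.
This is sp(6), which has dimension 6(6+1)/2 = 21 and rank 6/2 = 3. In the classification of classical Lie algebras, the symplectic algebra sp(2n) has type C_n; here n = 3, so the Dynkin diagram is a chain of 3 nodes with a double edge at one end; the terminal node there is the unique long simple root (C_3). Hence the type is C_3.

C_3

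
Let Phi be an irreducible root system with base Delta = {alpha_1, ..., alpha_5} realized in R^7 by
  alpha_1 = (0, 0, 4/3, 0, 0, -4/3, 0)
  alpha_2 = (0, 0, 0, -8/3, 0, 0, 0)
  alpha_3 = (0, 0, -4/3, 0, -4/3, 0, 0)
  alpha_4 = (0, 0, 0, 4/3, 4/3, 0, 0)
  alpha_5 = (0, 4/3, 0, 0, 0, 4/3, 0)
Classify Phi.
C_5 (sp(10))

Compute the Cartan integers a_ij = 2(alpha_i, alpha_j)/(alpha_j, alpha_j); the resulting 5x5 Cartan matrix is
[[2, 0, -1, 0, -1], [0, 2, 0, -2, 0], [-1, 0, 2, -1, 0], [0, -1, -1, 2, 0], [-1, 0, 0, 0, 2]].
The roots have two lengths (squared-length ratio 2:1); the short ones are alpha_{1,3,4,5}. The associated Dynkin diagram is a chain of 5 nodes with a double edge at one end; the terminal node there is the unique long simple root (C_5), so the type is C_5 (the algebra sp(10)).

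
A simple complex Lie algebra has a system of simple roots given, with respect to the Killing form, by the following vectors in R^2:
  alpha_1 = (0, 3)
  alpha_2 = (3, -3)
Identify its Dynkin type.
B_2

Compute the Cartan integers a_ij = 2(alpha_i, alpha_j)/(alpha_j, alpha_j); the resulting 2x2 Cartan matrix is
[[2, -1], [-2, 2]].
The roots have two lengths (squared-length ratio 2:1); the short ones are alpha_{1}. The associated Dynkin diagram is a chain of 2 nodes with a double edge at one end; the terminal node there is the unique short simple root (B_2), so the type is B_2 (the algebra so(5)).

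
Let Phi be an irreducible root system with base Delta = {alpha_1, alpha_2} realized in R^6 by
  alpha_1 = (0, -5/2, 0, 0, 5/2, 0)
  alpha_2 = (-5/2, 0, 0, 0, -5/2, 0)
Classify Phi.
Compute the Cartan integers a_ij = 2(alpha_i, alpha_j)/(alpha_j, alpha_j); the resulting 2x2 Cartan matrix is
[[2, -1], [-1, 2]].
All simple roots have the same length, so the diagram is simply laced. The associated Dynkin diagram is a chain of 2 nodes with single edges (A_2), so the type is A_2 (the algebra sl(3)).

A2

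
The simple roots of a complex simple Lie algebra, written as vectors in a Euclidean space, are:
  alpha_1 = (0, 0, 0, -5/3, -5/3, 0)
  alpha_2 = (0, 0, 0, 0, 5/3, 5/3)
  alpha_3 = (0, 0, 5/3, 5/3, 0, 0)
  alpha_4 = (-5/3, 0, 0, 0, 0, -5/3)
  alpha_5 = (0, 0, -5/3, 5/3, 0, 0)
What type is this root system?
Compute the Cartan integers a_ij = 2(alpha_i, alpha_j)/(alpha_j, alpha_j); the resulting 5x5 Cartan matrix is
[[2, -1, -1, 0, -1], [-1, 2, 0, -1, 0], [-1, 0, 2, 0, 0], [0, -1, 0, 2, 0], [-1, 0, 0, 0, 2]].
All simple roots have the same length, so the diagram is simply laced. The associated Dynkin diagram is a chain of 3 nodes with a fork of two nodes at one end (D_5), so the type is D_5 (the algebra so(10)).

D5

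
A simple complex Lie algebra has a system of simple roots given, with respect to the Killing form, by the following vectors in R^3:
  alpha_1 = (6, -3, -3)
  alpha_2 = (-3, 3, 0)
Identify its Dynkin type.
type G_2

Compute the Cartan integers a_ij = 2(alpha_i, alpha_j)/(alpha_j, alpha_j); the resulting 2x2 Cartan matrix is
[[2, -3], [-1, 2]].
The roots have two lengths (squared-length ratio 3:1); the short ones are alpha_{2}. The associated Dynkin diagram is two nodes joined by a triple edge (G_2), so the type is G_2.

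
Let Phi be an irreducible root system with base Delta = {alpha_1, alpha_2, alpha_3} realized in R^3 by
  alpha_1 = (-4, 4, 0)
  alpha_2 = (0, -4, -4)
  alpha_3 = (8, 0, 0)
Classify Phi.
C3

Compute the Cartan integers a_ij = 2(alpha_i, alpha_j)/(alpha_j, alpha_j); the resulting 3x3 Cartan matrix is
[[2, -1, -1], [-1, 2, 0], [-2, 0, 2]].
The roots have two lengths (squared-length ratio 2:1); the short ones are alpha_{1,2}. The associated Dynkin diagram is a chain of 3 nodes with a double edge at one end; the terminal node there is the unique long simple root (C_3), so the type is C_3 (the algebra sp(6)).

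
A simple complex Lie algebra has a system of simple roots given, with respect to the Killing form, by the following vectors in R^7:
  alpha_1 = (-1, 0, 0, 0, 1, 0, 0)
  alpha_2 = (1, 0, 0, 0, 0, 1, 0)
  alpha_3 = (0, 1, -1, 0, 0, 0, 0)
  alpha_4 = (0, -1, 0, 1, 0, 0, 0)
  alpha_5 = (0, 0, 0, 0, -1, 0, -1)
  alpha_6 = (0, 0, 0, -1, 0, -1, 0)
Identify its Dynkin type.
A6

Compute the Cartan integers a_ij = 2(alpha_i, alpha_j)/(alpha_j, alpha_j); the resulting 6x6 Cartan matrix is
[[2, -1, 0, 0, -1, 0], [-1, 2, 0, 0, 0, -1], [0, 0, 2, -1, 0, 0], [0, 0, -1, 2, 0, -1], [-1, 0, 0, 0, 2, 0], [0, -1, 0, -1, 0, 2]].
All simple roots have the same length, so the diagram is simply laced. The associated Dynkin diagram is a chain of 6 nodes with single edges (A_6), so the type is A_6 (the algebra sl(7)).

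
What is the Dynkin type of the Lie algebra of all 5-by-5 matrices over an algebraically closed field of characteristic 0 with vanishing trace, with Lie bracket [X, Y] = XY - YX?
This is sl(5), which has dimension 5^2 - 1 = 24 and rank 5 - 1 = 4 (a Cartan subalgebra is the diagonal traceless matrices). In the classification of classical Lie algebras, the special linear algebra sl(n+1) has type A_n; here n = 4, so the Dynkin diagram is a chain of 4 nodes with single edges (A_4). Hence the type is A_4.

type A_4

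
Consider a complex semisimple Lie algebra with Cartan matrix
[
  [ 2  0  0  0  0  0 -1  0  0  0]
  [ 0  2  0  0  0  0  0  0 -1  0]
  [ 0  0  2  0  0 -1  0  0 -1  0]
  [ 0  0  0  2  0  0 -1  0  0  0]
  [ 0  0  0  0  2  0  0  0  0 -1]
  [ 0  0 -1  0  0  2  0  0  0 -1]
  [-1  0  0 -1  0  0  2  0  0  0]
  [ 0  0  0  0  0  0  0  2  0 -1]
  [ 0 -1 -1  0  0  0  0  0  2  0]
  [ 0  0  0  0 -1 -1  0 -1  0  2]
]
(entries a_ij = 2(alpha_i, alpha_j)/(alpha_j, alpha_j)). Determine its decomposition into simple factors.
The diagram associated to this matrix has two connected components: the simple roots {alpha_1, alpha_4, alpha_7} form a chain of 3 nodes with single edges (A_3), and {alpha_2, alpha_3, alpha_5, alpha_6, alpha_8, alpha_9, alpha_10} form a chain of 5 nodes with a fork of two nodes at one end (D_7). A semisimple Lie algebra decomposes uniquely as the direct sum of simple ideals, one per connected component of its Dynkin diagram, so g ≅ A_3 ⊕ D_7 (dimension 15 + 91 = 106).

A_3 (sl(4)) ⊕ D_7 (so(14))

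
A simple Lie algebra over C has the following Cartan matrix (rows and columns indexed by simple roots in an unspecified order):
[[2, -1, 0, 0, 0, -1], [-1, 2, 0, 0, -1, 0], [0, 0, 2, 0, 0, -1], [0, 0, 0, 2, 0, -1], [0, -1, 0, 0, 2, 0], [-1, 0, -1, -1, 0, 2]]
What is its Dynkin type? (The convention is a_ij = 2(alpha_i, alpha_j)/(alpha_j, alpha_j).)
D_6

The matrix has rank 6 with 2's on the diagonal. Reading the off-diagonal entries as Dynkin edges (a single edge where a_ij = a_ji = -1; a double or triple edge where a_ij * a_ji = 2 or 3), the diagram is a chain of 4 nodes with a fork of two nodes at one end (D_6). One simple-root ordering that puts it in standard form is (alpha_5, alpha_2, alpha_1, alpha_6, alpha_4, alpha_3). So the algebra is type D_6, i.e. so(12).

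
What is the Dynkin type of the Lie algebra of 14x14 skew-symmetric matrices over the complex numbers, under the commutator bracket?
D7

This is so(14) with 14 even, which has dimension 14(14-1)/2 = 91 and rank 14/2 = 7. In the classification of classical Lie algebras, the orthogonal algebra so(2n) in an even number of variables has type D_n; here n = 7, so the Dynkin diagram is a chain of 5 nodes with a fork of two nodes at one end (D_7). Hence the type is D_7.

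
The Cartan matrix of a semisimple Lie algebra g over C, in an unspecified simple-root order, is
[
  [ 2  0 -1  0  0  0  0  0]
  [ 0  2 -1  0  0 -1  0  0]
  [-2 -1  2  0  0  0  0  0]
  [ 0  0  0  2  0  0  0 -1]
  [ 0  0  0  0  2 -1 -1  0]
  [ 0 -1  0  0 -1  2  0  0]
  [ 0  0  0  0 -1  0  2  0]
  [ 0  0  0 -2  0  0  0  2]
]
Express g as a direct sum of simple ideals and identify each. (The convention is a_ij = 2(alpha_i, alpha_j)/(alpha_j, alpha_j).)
The diagram associated to this matrix has two connected components: the simple roots {alpha_4, alpha_8} form a chain of 2 nodes with a double edge at one end; the terminal node there is the unique short simple root (B_2), and {alpha_1, alpha_2, alpha_3, alpha_5, alpha_6, alpha_7} form a chain of 6 nodes with a double edge at one end; the terminal node there is the unique short simple root (B_6). A semisimple Lie algebra decomposes uniquely as the direct sum of simple ideals, one per connected component of its Dynkin diagram, so g ≅ B_2 ⊕ B_6 (dimension 10 + 78 = 88).

B_2 ⊕ B_6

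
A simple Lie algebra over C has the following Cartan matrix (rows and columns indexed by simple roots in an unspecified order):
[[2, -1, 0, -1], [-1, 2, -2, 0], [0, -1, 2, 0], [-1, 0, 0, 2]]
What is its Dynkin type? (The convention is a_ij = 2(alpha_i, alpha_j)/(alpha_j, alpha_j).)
The matrix has rank 4 with 2's on the diagonal. Reading the off-diagonal entries as Dynkin edges (a single edge where a_ij = a_ji = -1; a double or triple edge where a_ij * a_ji = 2 or 3), the diagram is a chain of 4 nodes with a double edge at one end; the terminal node there is the unique short simple root (B_4). One simple-root ordering that puts it in standard form is (alpha_4, alpha_1, alpha_2, alpha_3). So the algebra is type B_4, i.e. so(9).

B_4 (so(9))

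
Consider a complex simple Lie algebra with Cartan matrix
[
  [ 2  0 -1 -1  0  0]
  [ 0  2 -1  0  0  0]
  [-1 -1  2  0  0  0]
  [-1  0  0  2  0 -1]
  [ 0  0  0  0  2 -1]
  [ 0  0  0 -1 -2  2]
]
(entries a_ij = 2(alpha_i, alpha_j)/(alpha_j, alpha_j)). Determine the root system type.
The matrix has rank 6 with 2's on the diagonal. Reading the off-diagonal entries as Dynkin edges (a single edge where a_ij = a_ji = -1; a double or triple edge where a_ij * a_ji = 2 or 3), the diagram is a chain of 6 nodes with a double edge at one end; the terminal node there is the unique short simple root (B_6). One simple-root ordering that puts it in standard form is (alpha_2, alpha_3, alpha_1, alpha_4, alpha_6, alpha_5). So the algebra is type B_6, i.e. so(13).

B_6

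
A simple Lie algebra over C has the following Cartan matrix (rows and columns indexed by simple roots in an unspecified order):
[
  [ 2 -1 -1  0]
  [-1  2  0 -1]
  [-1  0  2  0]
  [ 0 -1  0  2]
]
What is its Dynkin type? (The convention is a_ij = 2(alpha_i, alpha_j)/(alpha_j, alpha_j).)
A_4

The matrix has rank 4 with 2's on the diagonal. Reading the off-diagonal entries as Dynkin edges (a single edge where a_ij = a_ji = -1; a double or triple edge where a_ij * a_ji = 2 or 3), the diagram is a chain of 4 nodes with single edges (A_4). One simple-root ordering that puts it in standard form is (alpha_3, alpha_1, alpha_2, alpha_4). So the algebra is type A_4, i.e. sl(5).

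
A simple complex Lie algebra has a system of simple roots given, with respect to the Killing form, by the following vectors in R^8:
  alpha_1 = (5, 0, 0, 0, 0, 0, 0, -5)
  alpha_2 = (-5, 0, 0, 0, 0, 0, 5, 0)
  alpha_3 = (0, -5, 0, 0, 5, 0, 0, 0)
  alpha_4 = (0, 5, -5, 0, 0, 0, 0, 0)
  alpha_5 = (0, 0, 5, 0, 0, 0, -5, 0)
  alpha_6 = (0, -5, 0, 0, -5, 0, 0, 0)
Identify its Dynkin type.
Compute the Cartan integers a_ij = 2(alpha_i, alpha_j)/(alpha_j, alpha_j); the resulting 6x6 Cartan matrix is
[[2, -1, 0, 0, 0, 0], [-1, 2, 0, 0, -1, 0], [0, 0, 2, -1, 0, 0], [0, 0, -1, 2, -1, -1], [0, -1, 0, -1, 2, 0], [0, 0, 0, -1, 0, 2]].
All simple roots have the same length, so the diagram is simply laced. The associated Dynkin diagram is a chain of 4 nodes with a fork of two nodes at one end (D_6), so the type is D_6 (the algebra so(12)).

D_6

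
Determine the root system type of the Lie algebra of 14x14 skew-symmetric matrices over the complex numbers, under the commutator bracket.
D_7

This is so(14) with 14 even, which has dimension 14(14-1)/2 = 91 and rank 14/2 = 7. In the classification of classical Lie algebras, the orthogonal algebra so(2n) in an even number of variables has type D_n; here n = 7, so the Dynkin diagram is a chain of 5 nodes with a fork of two nodes at one end (D_7). Hence the type is D_7.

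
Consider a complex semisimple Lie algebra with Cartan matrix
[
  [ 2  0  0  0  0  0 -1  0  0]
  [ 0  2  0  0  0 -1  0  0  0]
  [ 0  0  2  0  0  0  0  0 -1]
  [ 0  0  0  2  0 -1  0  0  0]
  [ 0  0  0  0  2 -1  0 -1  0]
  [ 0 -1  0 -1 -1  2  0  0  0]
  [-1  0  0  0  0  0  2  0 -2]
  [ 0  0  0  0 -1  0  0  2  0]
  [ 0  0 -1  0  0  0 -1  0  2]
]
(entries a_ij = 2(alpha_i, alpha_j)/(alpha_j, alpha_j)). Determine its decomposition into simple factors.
The diagram associated to this matrix has two connected components: the simple roots {alpha_2, alpha_4, alpha_5, alpha_6, alpha_8} form a chain of 3 nodes with a fork of two nodes at one end (D_5), and {alpha_1, alpha_3, alpha_7, alpha_9} form a chain of 4 nodes with a double edge between the middle two (F_4). A semisimple Lie algebra decomposes uniquely as the direct sum of simple ideals, one per connected component of its Dynkin diagram, so g ≅ D_5 ⊕ F_4 (dimension 45 + 52 = 97).

D5 + F4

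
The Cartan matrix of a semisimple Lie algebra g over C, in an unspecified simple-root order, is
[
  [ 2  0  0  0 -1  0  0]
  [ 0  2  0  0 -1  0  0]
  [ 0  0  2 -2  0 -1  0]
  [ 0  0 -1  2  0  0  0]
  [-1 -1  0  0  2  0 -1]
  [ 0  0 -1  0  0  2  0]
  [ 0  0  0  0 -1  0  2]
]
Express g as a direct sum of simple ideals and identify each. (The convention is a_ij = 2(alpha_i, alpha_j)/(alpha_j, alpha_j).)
The diagram associated to this matrix has two connected components: the simple roots {alpha_3, alpha_4, alpha_6} form a chain of 3 nodes with a double edge at one end; the terminal node there is the unique short simple root (B_3), and {alpha_1, alpha_2, alpha_5, alpha_7} form a chain of 2 nodes with a fork of two nodes at one end (D_4). A semisimple Lie algebra decomposes uniquely as the direct sum of simple ideals, one per connected component of its Dynkin diagram, so g ≅ B_3 ⊕ D_4 (dimension 21 + 28 = 49).

B_3 + D_4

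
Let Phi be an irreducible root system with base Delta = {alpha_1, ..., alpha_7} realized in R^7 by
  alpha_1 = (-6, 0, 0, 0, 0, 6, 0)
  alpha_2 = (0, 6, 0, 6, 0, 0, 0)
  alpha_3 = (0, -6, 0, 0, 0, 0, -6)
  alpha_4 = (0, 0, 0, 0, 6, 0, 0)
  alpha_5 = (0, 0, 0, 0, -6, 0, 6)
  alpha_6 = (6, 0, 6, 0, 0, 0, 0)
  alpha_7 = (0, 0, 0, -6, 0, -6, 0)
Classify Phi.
Compute the Cartan integers a_ij = 2(alpha_i, alpha_j)/(alpha_j, alpha_j); the resulting 7x7 Cartan matrix is
[[2, 0, 0, 0, 0, -1, -1], [0, 2, -1, 0, 0, 0, -1], [0, -1, 2, 0, -1, 0, 0], [0, 0, 0, 2, -1, 0, 0], [0, 0, -1, -2, 2, 0, 0], [-1, 0, 0, 0, 0, 2, 0], [-1, -1, 0, 0, 0, 0, 2]].
The roots have two lengths (squared-length ratio 2:1); the short ones are alpha_{4}. The associated Dynkin diagram is a chain of 7 nodes with a double edge at one end; the terminal node there is the unique short simple root (B_7), so the type is B_7 (the algebra so(15)).

B_7 (so(15))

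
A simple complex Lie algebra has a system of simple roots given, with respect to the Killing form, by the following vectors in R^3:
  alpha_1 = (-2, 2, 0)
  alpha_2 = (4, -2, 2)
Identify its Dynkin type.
G_2

Compute the Cartan integers a_ij = 2(alpha_i, alpha_j)/(alpha_j, alpha_j); the resulting 2x2 Cartan matrix is
[[2, -1], [-3, 2]].
The roots have two lengths (squared-length ratio 3:1); the short ones are alpha_{1}. The associated Dynkin diagram is two nodes joined by a triple edge (G_2), so the type is G_2.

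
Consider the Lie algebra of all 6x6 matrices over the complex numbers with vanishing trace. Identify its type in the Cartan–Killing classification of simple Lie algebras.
A_5

This is sl(6), which has dimension 6^2 - 1 = 35 and rank 6 - 1 = 5 (a Cartan subalgebra is the diagonal traceless matrices). In the classification of classical Lie algebras, the special linear algebra sl(n+1) has type A_n; here n = 5, so the Dynkin diagram is a chain of 5 nodes with single edges (A_5). Hence the type is A_5.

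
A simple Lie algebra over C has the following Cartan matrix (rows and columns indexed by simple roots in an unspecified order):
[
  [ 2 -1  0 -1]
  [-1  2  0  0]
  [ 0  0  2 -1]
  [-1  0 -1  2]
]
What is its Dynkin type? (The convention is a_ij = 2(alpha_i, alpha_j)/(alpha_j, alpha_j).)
A_4 (sl(5))

The matrix has rank 4 with 2's on the diagonal. Reading the off-diagonal entries as Dynkin edges (a single edge where a_ij = a_ji = -1; a double or triple edge where a_ij * a_ji = 2 or 3), the diagram is a chain of 4 nodes with single edges (A_4). One simple-root ordering that puts it in standard form is (alpha_3, alpha_4, alpha_1, alpha_2). So the algebra is type A_4, i.e. sl(5).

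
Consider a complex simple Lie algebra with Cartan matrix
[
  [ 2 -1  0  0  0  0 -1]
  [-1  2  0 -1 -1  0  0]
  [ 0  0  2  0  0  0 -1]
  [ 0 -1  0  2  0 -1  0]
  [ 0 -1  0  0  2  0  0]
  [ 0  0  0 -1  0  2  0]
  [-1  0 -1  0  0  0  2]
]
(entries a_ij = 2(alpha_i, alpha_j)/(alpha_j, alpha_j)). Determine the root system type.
The matrix has rank 7 with 2's on the diagonal. Reading the off-diagonal entries as Dynkin edges (a single edge where a_ij = a_ji = -1; a double or triple edge where a_ij * a_ji = 2 or 3), the diagram is a chain of 6 nodes with one extra node attached to the third node from one end (E_7). One simple-root ordering that puts it in standard form is (alpha_6, alpha_5, alpha_4, alpha_2, alpha_1, alpha_7, alpha_3). So the algebra is type E_7.

E_7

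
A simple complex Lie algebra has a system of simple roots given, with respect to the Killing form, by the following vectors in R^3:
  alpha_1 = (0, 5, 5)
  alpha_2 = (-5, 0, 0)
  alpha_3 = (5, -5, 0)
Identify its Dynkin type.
Compute the Cartan integers a_ij = 2(alpha_i, alpha_j)/(alpha_j, alpha_j); the resulting 3x3 Cartan matrix is
[[2, 0, -1], [0, 2, -1], [-1, -2, 2]].
The roots have two lengths (squared-length ratio 2:1); the short ones are alpha_{2}. The associated Dynkin diagram is a chain of 3 nodes with a double edge at one end; the terminal node there is the unique short simple root (B_3), so the type is B_3 (the algebra so(7)).

B_3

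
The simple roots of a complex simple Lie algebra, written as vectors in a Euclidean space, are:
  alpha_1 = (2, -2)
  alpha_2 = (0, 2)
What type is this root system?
Compute the Cartan integers a_ij = 2(alpha_i, alpha_j)/(alpha_j, alpha_j); the resulting 2x2 Cartan matrix is
[[2, -2], [-1, 2]].
The roots have two lengths (squared-length ratio 2:1); the short ones are alpha_{2}. The associated Dynkin diagram is a chain of 2 nodes with a double edge at one end; the terminal node there is the unique short simple root (B_2), so the type is B_2 (the algebra so(5)).

B_2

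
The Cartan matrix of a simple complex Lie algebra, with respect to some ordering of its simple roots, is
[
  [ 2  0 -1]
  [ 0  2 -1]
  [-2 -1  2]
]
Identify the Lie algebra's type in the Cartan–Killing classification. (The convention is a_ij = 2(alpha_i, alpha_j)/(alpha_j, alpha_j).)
type B_3

The matrix has rank 3 with 2's on the diagonal. Reading the off-diagonal entries as Dynkin edges (a single edge where a_ij = a_ji = -1; a double or triple edge where a_ij * a_ji = 2 or 3), the diagram is a chain of 3 nodes with a double edge at one end; the terminal node there is the unique short simple root (B_3). One simple-root ordering that puts it in standard form is (alpha_2, alpha_3, alpha_1). So the algebra is type B_3, i.e. so(7).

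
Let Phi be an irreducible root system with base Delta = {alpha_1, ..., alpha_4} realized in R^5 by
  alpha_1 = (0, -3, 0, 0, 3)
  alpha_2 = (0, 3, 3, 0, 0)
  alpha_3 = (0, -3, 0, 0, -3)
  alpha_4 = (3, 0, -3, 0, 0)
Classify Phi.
type D_4

Compute the Cartan integers a_ij = 2(alpha_i, alpha_j)/(alpha_j, alpha_j); the resulting 4x4 Cartan matrix is
[[2, -1, 0, 0], [-1, 2, -1, -1], [0, -1, 2, 0], [0, -1, 0, 2]].
All simple roots have the same length, so the diagram is simply laced. The associated Dynkin diagram is a chain of 2 nodes with a fork of two nodes at one end (D_4), so the type is D_4 (the algebra so(8)).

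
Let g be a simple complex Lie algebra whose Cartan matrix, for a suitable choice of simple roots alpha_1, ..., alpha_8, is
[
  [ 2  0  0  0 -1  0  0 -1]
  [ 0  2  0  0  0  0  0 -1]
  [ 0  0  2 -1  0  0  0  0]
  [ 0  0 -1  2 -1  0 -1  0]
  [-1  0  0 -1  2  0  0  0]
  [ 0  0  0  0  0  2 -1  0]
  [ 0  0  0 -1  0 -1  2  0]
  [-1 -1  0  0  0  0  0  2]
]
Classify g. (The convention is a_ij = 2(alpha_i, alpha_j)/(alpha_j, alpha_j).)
E8

The matrix has rank 8 with 2's on the diagonal. Reading the off-diagonal entries as Dynkin edges (a single edge where a_ij = a_ji = -1; a double or triple edge where a_ij * a_ji = 2 or 3), the diagram is a chain of 7 nodes with one extra node attached to the third node from one end (E_8). One simple-root ordering that puts it in standard form is (alpha_6, alpha_3, alpha_7, alpha_4, alpha_5, alpha_1, alpha_8, alpha_2). So the algebra is type E_8.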